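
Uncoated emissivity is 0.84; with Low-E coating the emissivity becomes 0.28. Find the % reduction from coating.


Percentage reduction = (1 - coated/uncoated) * 100
  Ratio = 0.28 / 0.84 = 0.3333
  Reduction = (1 - 0.3333) * 100 = 66.7%

66.7%


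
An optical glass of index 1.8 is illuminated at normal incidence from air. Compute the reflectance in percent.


Fresnel reflectance at normal incidence:
  R = ((n - 1)/(n + 1))^2
  (n - 1)/(n + 1) = (1.8 - 1)/(1.8 + 1) = 0.285714
  R = 0.285714^2 = 0.0816325
  R(%) = 0.0816325 * 100 = 8.163%

8.163%


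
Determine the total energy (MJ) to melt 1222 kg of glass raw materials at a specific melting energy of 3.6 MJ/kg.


Total energy = mass * specific energy
  E = 1222 * 3.6 = 4399.2 MJ

4399.2 MJ


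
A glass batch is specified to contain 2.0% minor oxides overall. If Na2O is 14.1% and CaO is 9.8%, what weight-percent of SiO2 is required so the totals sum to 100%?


Known pieces sum to 100%:
  SiO2 = 100 - (others + Na2O + CaO)
  SiO2 = 100 - (2.0 + 14.1 + 9.8) = 74.1%

74.1%


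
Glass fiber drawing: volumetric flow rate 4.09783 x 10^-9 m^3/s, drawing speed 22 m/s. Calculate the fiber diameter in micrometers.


Cross-sectional area from continuity:
  A = Q / v = 4.09783 x 10^-9 / 22 = 1.86265 x 10^-10 m^2
Diameter from circular cross-section:
  d = sqrt(4A / pi) * 10^6 (m -> um)
  d = sqrt(4 * 1.86265 x 10^-10 / pi) * 10^6 = 15.4 um

15.4 um


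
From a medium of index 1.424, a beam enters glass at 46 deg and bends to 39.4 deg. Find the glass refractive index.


Apply Snell's law: n1 * sin(theta1) = n2 * sin(theta2)
  n2 = n1 * sin(theta1) / sin(theta2)
  sin(46) = 0.71934
  sin(39.4) = 0.634731
  n2 = 1.424 * 0.71934 / 0.634731 = 1.6138

1.6138


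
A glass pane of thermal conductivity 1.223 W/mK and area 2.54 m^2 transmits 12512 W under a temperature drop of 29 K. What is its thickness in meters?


Fourier's law: t = k * A * dT / Q
  t = 1.223 * 2.54 * 29 / 12512
  t = 90.08618 / 12512 = 0.0072 m

0.0072 m


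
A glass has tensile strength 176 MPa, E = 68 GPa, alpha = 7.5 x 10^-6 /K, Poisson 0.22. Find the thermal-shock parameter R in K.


Thermal shock resistance: R = sigma * (1 - nu) / (E * alpha)
  Numerator = 176 * (1 - 0.22) = 137.28
  Denominator = 68 * 1000 * (7.5 x 10^-6) = 0.51
  R = 137.28 / 0.51 = 269.2 K

269.2 K


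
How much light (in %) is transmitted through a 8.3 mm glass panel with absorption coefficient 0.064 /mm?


Beer-Lambert law: T = exp(-alpha * thickness)
  exponent = -0.064 * 8.3 = -0.5312
  T = exp(-0.5312) = 0.5879
  Percentage = 0.5879 * 100 = 58.79%

58.79%


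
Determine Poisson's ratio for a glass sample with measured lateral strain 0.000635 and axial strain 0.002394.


Poisson's ratio: nu = lateral strain / axial strain
  nu = 0.000635 / 0.002394 = 0.2652

0.2652


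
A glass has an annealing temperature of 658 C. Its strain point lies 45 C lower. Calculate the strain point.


Strain point = annealing point - difference:
  T_strain = 658 - 45 = 613 C

613 C


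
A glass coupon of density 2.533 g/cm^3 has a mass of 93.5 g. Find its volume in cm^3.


Rearrange rho = m / V:
  V = m / rho
  V = 93.5 / 2.533 = 36.913 cm^3

36.913 cm^3


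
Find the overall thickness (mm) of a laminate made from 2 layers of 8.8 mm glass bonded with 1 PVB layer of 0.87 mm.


Total thickness = glass contribution + PVB contribution
  Glass: 2 * 8.8 = 17.6 mm
  PVB: 1 * 0.87 = 0.87 mm
  Total = 17.6 + 0.87 = 18.47 mm

18.47 mm


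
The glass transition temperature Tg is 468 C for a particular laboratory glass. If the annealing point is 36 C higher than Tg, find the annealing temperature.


The annealing temperature is Tg plus the offset:
  T_anneal = 468 + 36 = 504 C

504 C


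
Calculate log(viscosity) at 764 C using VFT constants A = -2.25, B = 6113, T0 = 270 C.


VFT equation: log(eta) = A + B / (T - T0)
  T - T0 = 764 - 270 = 494
  B / (T - T0) = 6113 / 494 = 12.374
  log(eta) = -2.25 + 12.374 = 10.124

10.124


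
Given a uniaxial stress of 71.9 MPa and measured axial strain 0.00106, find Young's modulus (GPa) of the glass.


Young's modulus: E = stress / strain
  E = 71.9 MPa / 0.00106 = 67830.19 MPa
Convert to GPa: 67830.19 / 1000 = 67.83 GPa

67.83 GPa


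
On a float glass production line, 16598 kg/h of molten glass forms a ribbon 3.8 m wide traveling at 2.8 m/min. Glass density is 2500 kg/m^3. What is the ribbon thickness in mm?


Ribbon cross-section from mass balance:
  Volume rate = throughput / density = 16598 / 2500 = 6.6392 m^3/h
  thickness = volume rate / (speed * 60 * width), i.e.
  thickness = throughput / (60 * speed * width * density) * 1000
  thickness = 16598 / (60 * 2.8 * 3.8 * 2500) * 1000 = 10.4 mm

10.4 mm


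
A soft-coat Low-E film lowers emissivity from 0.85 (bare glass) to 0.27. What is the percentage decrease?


Percentage reduction = (1 - coated/uncoated) * 100
  Ratio = 0.27 / 0.85 = 0.3176
  Reduction = (1 - 0.3176) * 100 = 68.2%

68.2%


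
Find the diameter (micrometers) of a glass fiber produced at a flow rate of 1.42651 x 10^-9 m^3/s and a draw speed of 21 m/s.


Cross-sectional area from continuity:
  A = Q / v = 1.42651 x 10^-9 / 21 = 6.792905 x 10^-11 m^2
Diameter from circular cross-section:
  d = sqrt(4A / pi) * 10^6 (m -> um)
  d = sqrt(4 * 6.792905 x 10^-11 / pi) * 10^6 = 9.3 um

9.3 um


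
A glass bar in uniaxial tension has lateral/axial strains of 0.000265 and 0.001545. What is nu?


Poisson's ratio: nu = lateral strain / axial strain
  nu = 0.000265 / 0.001545 = 0.1715

0.1715


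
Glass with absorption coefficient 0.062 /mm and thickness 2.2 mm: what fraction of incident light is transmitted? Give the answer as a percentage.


Beer-Lambert law: T = exp(-alpha * thickness)
  exponent = -0.062 * 2.2 = -0.1364
  T = exp(-0.1364) = 0.8725
  Percentage = 0.8725 * 100 = 87.25%

87.25%


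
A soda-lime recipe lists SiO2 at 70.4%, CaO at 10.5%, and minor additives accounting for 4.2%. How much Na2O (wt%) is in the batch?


Pieces sum to 100%:
  Na2O = 100 - (SiO2 + CaO + others)
  Na2O = 100 - (70.4 + 10.5 + 4.2) = 14.9%

14.9%


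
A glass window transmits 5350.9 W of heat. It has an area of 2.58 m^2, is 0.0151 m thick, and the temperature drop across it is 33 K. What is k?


Fourier's law rearranged: k = Q * t / (A * dT)
  Numerator = 5350.9 * 0.0151 = 80.79859
  Denominator = 2.58 * 33 = 85.14
  k = 80.79859 / 85.14 = 0.949 W/mK

0.949 W/mK


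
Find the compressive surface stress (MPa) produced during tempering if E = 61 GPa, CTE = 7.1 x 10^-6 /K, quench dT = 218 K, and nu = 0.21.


Tempering stress: sigma = E * alpha * dT / (1 - nu)
  E (MPa) = 61 * 1000 = 61000
  Numerator = 61000 * (7.1 x 10^-6) * 218 = 94.4158
  Denominator = 1 - 0.21 = 0.79
  sigma = 94.4158 / 0.79 = 119.5 MPa

119.5 MPa


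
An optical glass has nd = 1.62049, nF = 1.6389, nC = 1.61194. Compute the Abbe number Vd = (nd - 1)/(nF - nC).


Abbe number formula: Vd = (nd - 1) / (nF - nC)
  nd - 1 = 1.62049 - 1 = 0.62049
  nF - nC = 1.6389 - 1.61194 = 0.02696
  Vd = 0.62049 / 0.02696 = 23.02

23.02


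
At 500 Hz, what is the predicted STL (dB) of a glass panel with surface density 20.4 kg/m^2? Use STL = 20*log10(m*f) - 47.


Mass law: STL = 20 * log10(m * f) - 47
  m * f = 20.4 * 500 = 10200
  log10(10200) = 4.0086
  STL = 20 * 4.0086 - 47 = 80.172 - 47 = 33.2 dB

33.2 dB


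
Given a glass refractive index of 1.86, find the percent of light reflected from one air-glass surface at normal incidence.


Fresnel reflectance at normal incidence:
  R = ((n - 1)/(n + 1))^2
  (n - 1)/(n + 1) = (1.86 - 1)/(1.86 + 1) = 0.300699
  R = 0.300699^2 = 0.0904199
  R(%) = 0.0904199 * 100 = 9.042%

9.042%


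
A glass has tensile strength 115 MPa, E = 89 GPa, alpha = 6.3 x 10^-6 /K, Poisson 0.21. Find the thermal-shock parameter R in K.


Thermal shock resistance: R = sigma * (1 - nu) / (E * alpha)
  Numerator = 115 * (1 - 0.21) = 90.85
  Denominator = 89 * 1000 * (6.3 x 10^-6) = 0.5607
  R = 90.85 / 0.5607 = 162.0 K

162.0 K


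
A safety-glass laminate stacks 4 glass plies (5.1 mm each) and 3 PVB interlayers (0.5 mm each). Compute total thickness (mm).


Total thickness = glass contribution + PVB contribution
  Glass: 4 * 5.1 = 20.4 mm
  PVB: 3 * 0.5 = 1.5 mm
  Total = 20.4 + 1.5 = 21.9 mm

21.9 mm


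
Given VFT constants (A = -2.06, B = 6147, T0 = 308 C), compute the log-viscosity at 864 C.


VFT equation: log(eta) = A + B / (T - T0)
  T - T0 = 864 - 308 = 556
  B / (T - T0) = 6147 / 556 = 11.056
  log(eta) = -2.06 + 11.056 = 8.996

8.996


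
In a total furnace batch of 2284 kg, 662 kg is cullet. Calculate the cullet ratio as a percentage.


Cullet ratio = (cullet mass / total batch mass) * 100
  Ratio = 662 / 2284 * 100 = 28.98%

28.98%


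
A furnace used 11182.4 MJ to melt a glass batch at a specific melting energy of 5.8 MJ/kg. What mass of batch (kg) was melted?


Rearrange E = m * s for m:
  m = E / s
  m = 11182.4 / 5.8 = 1928.0 kg

1928.0 kg


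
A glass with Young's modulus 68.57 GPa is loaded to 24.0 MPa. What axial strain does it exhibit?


Rearrange E = sigma / epsilon:
  epsilon = sigma / E
  E (MPa) = 68.57 * 1000 = 68570
  epsilon = 24.0 / 68570 = 0.00035

0.00035


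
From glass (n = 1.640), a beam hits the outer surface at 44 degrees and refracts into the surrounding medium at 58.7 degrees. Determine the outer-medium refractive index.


Apply Snell's law: n1 * sin(theta1) = n2 * sin(theta2)
  n2 = n1 * sin(theta1) / sin(theta2)
  sin(44) = 0.694658
  sin(58.7) = 0.854459
  n2 = 1.640 * 0.694658 / 0.854459 = 1.3333

1.3333


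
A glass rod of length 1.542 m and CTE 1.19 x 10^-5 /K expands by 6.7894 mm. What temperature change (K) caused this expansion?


Rearrange dL = alpha * L0 * dT for dT:
  dT = dL / (alpha * L0)
  dL (m) = 6.7894 / 1000 = 0.0067894
  dT = 0.0067894 / ((1.19 x 10^-5) * 1.542) = 370.0 K

370.0 K


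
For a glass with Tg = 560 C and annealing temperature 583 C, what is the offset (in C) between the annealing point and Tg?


Offset = T_anneal - Tg:
  offset = 583 - 560 = 23 C

23 C


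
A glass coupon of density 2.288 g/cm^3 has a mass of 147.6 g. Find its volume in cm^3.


Rearrange rho = m / V:
  V = m / rho
  V = 147.6 / 2.288 = 64.51 cm^3

64.51 cm^3


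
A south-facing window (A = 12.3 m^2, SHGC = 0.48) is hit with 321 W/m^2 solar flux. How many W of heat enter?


Solar heat gain: Q = Area * SHGC * Irradiance
  Q = 12.3 * 0.48 * 321 = 1895.2 W

1895.2 W


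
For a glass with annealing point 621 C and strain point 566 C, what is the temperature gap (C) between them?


Gap = T_anneal - T_strain:
  gap = 621 - 566 = 55 C

55 C


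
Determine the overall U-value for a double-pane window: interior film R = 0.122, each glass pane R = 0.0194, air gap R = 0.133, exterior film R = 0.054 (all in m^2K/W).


Total thermal resistance (series):
  R_total = R_in + R_glass + R_air + R_glass + R_out
  R_total = 0.122 + 0.0194 + 0.133 + 0.0194 + 0.054 = 0.3478 m^2K/W
U-value = 1 / R_total = 1 / 0.3478 = 2.875 W/m^2K

2.875 W/m^2K


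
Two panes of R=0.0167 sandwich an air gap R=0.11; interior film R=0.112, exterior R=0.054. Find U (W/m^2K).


Total thermal resistance (series):
  R_total = R_in + R_glass + R_air + R_glass + R_out
  R_total = 0.112 + 0.0167 + 0.11 + 0.0167 + 0.054 = 0.3094 m^2K/W
U-value = 1 / R_total = 1 / 0.3094 = 3.232 W/m^2K

3.232 W/m^2K


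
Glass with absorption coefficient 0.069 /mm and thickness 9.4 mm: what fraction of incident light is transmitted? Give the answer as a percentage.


Beer-Lambert law: T = exp(-alpha * thickness)
  exponent = -0.069 * 9.4 = -0.6486
  T = exp(-0.6486) = 0.5228
  Percentage = 0.5228 * 100 = 52.28%

52.28%


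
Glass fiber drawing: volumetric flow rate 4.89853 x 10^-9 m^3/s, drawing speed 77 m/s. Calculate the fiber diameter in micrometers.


Cross-sectional area from continuity:
  A = Q / v = 4.89853 x 10^-9 / 77 = 6.361727 x 10^-11 m^2
Diameter from circular cross-section:
  d = sqrt(4A / pi) * 10^6 (m -> um)
  d = sqrt(4 * 6.361727 x 10^-11 / pi) * 10^6 = 9.0 um

9.0 um


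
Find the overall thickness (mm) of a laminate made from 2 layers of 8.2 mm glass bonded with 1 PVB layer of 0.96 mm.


Total thickness = glass contribution + PVB contribution
  Glass: 2 * 8.2 = 16.4 mm
  PVB: 1 * 0.96 = 0.96 mm
  Total = 16.4 + 0.96 = 17.36 mm

17.36 mm


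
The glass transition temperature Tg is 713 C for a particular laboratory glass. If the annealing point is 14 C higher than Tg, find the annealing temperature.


The annealing temperature is Tg plus the offset:
  T_anneal = 713 + 14 = 727 C

727 C


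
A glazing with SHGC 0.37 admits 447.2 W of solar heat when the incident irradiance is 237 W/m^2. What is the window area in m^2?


Rearrange Q = Area * SHGC * Irradiance:
  Area = Q / (SHGC * Irradiance)
  Area = 447.2 / (0.37 * 237) = 5.1 m^2

5.1 m^2


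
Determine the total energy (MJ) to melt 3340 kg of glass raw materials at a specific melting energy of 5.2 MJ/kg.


Total energy = mass * specific energy
  E = 3340 * 5.2 = 17368 MJ

17368 MJ


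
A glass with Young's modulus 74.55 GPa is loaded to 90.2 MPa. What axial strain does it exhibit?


Rearrange E = sigma / epsilon:
  epsilon = sigma / E
  E (MPa) = 74.55 * 1000 = 74550
  epsilon = 90.2 / 74550 = 0.00121

0.00121


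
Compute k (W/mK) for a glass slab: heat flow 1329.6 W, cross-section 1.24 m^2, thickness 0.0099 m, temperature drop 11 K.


Fourier's law rearranged: k = Q * t / (A * dT)
  Numerator = 1329.6 * 0.0099 = 13.16304
  Denominator = 1.24 * 11 = 13.64
  k = 13.16304 / 13.64 = 0.965 W/mK

0.965 W/mK


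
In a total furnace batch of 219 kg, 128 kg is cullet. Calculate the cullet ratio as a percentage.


Cullet ratio = (cullet mass / total batch mass) * 100
  Ratio = 128 / 219 * 100 = 58.45%

58.45%


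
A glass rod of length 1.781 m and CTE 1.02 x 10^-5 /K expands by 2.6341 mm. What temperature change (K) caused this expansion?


Rearrange dL = alpha * L0 * dT for dT:
  dT = dL / (alpha * L0)
  dL (m) = 2.6341 / 1000 = 0.0026341
  dT = 0.0026341 / ((1.02 x 10^-5) * 1.781) = 145.0 K

145.0 K


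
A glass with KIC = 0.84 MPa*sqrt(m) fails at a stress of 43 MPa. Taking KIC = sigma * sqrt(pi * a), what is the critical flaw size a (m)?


Rearrange KIC = sigma * sqrt(pi * a):
  sqrt(pi * a) = KIC / sigma
  sqrt(pi * a) = 0.84 / 43 = 0.019535
  a = (KIC / sigma)^2 / pi
  a = 0.019535^2 / pi = 0.0001215 m

0.0001215 m


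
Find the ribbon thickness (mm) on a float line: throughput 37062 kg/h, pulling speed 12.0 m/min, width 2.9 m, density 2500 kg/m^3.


Ribbon cross-section from mass balance:
  Volume rate = throughput / density = 37062 / 2500 = 14.8248 m^3/h
  thickness = volume rate / (speed * 60 * width), i.e.
  thickness = throughput / (60 * speed * width * density) * 1000
  thickness = 37062 / (60 * 12.0 * 2.9 * 2500) * 1000 = 7.1 mm

7.1 mm


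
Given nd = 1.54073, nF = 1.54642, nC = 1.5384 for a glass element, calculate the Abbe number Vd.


Abbe number formula: Vd = (nd - 1) / (nF - nC)
  nd - 1 = 1.54073 - 1 = 0.54073
  nF - nC = 1.54642 - 1.5384 = 0.00802
  Vd = 0.54073 / 0.00802 = 67.42

67.42


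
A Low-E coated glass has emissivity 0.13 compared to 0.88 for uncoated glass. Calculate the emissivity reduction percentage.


Percentage reduction = (1 - coated/uncoated) * 100
  Ratio = 0.13 / 0.88 = 0.1477
  Reduction = (1 - 0.1477) * 100 = 85.2%

85.2%


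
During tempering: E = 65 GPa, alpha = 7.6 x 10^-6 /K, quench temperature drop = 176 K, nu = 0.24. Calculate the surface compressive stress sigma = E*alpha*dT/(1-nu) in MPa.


Tempering stress: sigma = E * alpha * dT / (1 - nu)
  E (MPa) = 65 * 1000 = 65000
  Numerator = 65000 * (7.6 x 10^-6) * 176 = 86.944
  Denominator = 1 - 0.24 = 0.76
  sigma = 86.944 / 0.76 = 114.4 MPa

114.4 MPa


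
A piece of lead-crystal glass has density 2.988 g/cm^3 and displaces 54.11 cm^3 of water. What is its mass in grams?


Rearrange rho = m / V:
  m = rho * V
  m = 2.988 * 54.11 = 161.681 g

161.681 g


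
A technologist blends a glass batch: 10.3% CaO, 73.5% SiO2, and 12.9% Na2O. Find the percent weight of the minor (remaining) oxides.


Sum the three major oxides:
  SiO2 + Na2O + CaO = 73.5 + 12.9 + 10.3 = 96.7%
Subtract from 100%:
  Others = 100 - 96.7 = 3.3%

3.3%


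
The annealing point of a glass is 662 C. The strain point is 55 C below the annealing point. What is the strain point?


Strain point = annealing point - difference:
  T_strain = 662 - 55 = 607 C

607 C


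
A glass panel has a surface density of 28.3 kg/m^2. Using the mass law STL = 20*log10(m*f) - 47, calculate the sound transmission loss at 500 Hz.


Mass law: STL = 20 * log10(m * f) - 47
  m * f = 28.3 * 500 = 14150
  log10(14150) = 4.15076
  STL = 20 * 4.15076 - 47 = 83.0152 - 47 = 36.0 dB

36.0 dB


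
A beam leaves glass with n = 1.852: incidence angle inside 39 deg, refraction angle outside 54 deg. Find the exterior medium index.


Apply Snell's law: n1 * sin(theta1) = n2 * sin(theta2)
  n2 = n1 * sin(theta1) / sin(theta2)
  sin(39) = 0.62932
  sin(54) = 0.809017
  n2 = 1.852 * 0.62932 / 0.809017 = 1.4406

1.4406


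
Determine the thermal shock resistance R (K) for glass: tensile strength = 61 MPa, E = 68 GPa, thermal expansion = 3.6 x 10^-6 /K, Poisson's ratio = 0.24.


Thermal shock resistance: R = sigma * (1 - nu) / (E * alpha)
  Numerator = 61 * (1 - 0.24) = 46.36
  Denominator = 68 * 1000 * (3.6 x 10^-6) = 0.2448
  R = 46.36 / 0.2448 = 189.4 K

189.4 K


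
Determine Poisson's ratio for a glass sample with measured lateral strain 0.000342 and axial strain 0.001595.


Poisson's ratio: nu = lateral strain / axial strain
  nu = 0.000342 / 0.001595 = 0.2144

0.2144


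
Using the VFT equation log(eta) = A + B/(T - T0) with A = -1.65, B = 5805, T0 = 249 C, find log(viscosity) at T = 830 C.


VFT equation: log(eta) = A + B / (T - T0)
  T - T0 = 830 - 249 = 581
  B / (T - T0) = 5805 / 581 = 9.991
  log(eta) = -1.65 + 9.991 = 8.341

8.341


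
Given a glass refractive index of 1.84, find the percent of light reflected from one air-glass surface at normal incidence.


Fresnel reflectance at normal incidence:
  R = ((n - 1)/(n + 1))^2
  (n - 1)/(n + 1) = (1.84 - 1)/(1.84 + 1) = 0.295775
  R = 0.295775^2 = 0.0874829
  R(%) = 0.0874829 * 100 = 8.748%

8.748%


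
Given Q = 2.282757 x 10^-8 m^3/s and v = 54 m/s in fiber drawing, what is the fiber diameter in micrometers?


Cross-sectional area from continuity:
  A = Q / v = 2.282757 x 10^-8 / 54 = 4.227328 x 10^-10 m^2
Diameter from circular cross-section:
  d = sqrt(4A / pi) * 10^6 (m -> um)
  d = sqrt(4 * 4.227328 x 10^-10 / pi) * 10^6 = 23.2 um

23.2 um


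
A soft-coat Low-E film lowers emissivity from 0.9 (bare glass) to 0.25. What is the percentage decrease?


Percentage reduction = (1 - coated/uncoated) * 100
  Ratio = 0.25 / 0.9 = 0.2778
  Reduction = (1 - 0.2778) * 100 = 72.2%

72.2%


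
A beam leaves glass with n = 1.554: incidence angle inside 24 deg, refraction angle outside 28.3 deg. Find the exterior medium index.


Apply Snell's law: n1 * sin(theta1) = n2 * sin(theta2)
  n2 = n1 * sin(theta1) / sin(theta2)
  sin(24) = 0.406737
  sin(28.3) = 0.474088
  n2 = 1.554 * 0.406737 / 0.474088 = 1.3332

1.3332


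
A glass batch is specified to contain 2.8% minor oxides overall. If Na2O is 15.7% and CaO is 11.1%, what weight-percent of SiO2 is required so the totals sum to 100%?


Known pieces sum to 100%:
  SiO2 = 100 - (others + Na2O + CaO)
  SiO2 = 100 - (2.8 + 15.7 + 11.1) = 70.4%

70.4%


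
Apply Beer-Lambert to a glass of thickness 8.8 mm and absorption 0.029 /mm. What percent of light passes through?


Beer-Lambert law: T = exp(-alpha * thickness)
  exponent = -0.029 * 8.8 = -0.2552
  T = exp(-0.2552) = 0.7748
  Percentage = 0.7748 * 100 = 77.48%

77.48%


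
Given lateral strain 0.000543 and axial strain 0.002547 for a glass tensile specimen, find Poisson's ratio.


Poisson's ratio: nu = lateral strain / axial strain
  nu = 0.000543 / 0.002547 = 0.2132

0.2132


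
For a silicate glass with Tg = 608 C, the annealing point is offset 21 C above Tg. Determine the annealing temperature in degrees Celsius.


The annealing temperature is Tg plus the offset:
  T_anneal = 608 + 21 = 629 C

629 C


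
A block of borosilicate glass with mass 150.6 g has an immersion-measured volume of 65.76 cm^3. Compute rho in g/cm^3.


Use the definition of density:
  rho = mass / volume
  rho = 150.6 / 65.76 = 2.29 g/cm^3

2.29 g/cm^3


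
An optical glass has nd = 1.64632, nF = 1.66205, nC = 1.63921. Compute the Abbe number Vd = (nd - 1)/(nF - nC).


Abbe number formula: Vd = (nd - 1) / (nF - nC)
  nd - 1 = 1.64632 - 1 = 0.64632
  nF - nC = 1.66205 - 1.63921 = 0.02284
  Vd = 0.64632 / 0.02284 = 28.3

28.3


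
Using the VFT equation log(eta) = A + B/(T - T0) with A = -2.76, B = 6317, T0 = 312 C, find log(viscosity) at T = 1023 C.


VFT equation: log(eta) = A + B / (T - T0)
  T - T0 = 1023 - 312 = 711
  B / (T - T0) = 6317 / 711 = 8.885
  log(eta) = -2.76 + 8.885 = 6.125

6.125


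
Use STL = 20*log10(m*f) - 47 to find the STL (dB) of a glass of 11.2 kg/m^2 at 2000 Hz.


Mass law: STL = 20 * log10(m * f) - 47
  m * f = 11.2 * 2000 = 22400
  log10(22400) = 4.35025
  STL = 20 * 4.35025 - 47 = 87.005 - 47 = 40.0 dB

40.0 dB


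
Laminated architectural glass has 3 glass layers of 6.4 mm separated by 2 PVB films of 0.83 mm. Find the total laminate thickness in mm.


Total thickness = glass contribution + PVB contribution
  Glass: 3 * 6.4 = 19.2 mm
  PVB: 2 * 0.83 = 1.66 mm
  Total = 19.2 + 1.66 = 20.86 mm

20.86 mm


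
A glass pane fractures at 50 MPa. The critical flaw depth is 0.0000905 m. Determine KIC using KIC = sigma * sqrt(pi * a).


Fracture toughness: KIC = sigma * sqrt(pi * a)
  pi * a = pi * 0.0000905 = 0.000284314
  sqrt(pi * a) = 0.016862
  KIC = 50 * 0.016862 = 0.843 MPa*sqrt(m)

0.843 MPa*sqrt(m)


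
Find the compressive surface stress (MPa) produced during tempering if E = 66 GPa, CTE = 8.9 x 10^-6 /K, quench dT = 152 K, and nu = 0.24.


Tempering stress: sigma = E * alpha * dT / (1 - nu)
  E (MPa) = 66 * 1000 = 66000
  Numerator = 66000 * (8.9 x 10^-6) * 152 = 89.2848
  Denominator = 1 - 0.24 = 0.76
  sigma = 89.2848 / 0.76 = 117.5 MPa

117.5 MPa


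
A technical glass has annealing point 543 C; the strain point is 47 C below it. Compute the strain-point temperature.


Strain point = annealing point - difference:
  T_strain = 543 - 47 = 496 C

496 C


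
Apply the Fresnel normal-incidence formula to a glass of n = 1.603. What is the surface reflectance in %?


Fresnel reflectance at normal incidence:
  R = ((n - 1)/(n + 1))^2
  (n - 1)/(n + 1) = (1.603 - 1)/(1.603 + 1) = 0.231656
  R = 0.231656^2 = 0.0536645
  R(%) = 0.0536645 * 100 = 5.366%

5.366%


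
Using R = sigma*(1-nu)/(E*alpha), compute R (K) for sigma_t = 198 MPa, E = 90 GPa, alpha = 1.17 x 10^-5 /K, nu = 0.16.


Thermal shock resistance: R = sigma * (1 - nu) / (E * alpha)
  Numerator = 198 * (1 - 0.16) = 166.32
  Denominator = 90 * 1000 * (1.17 x 10^-5) = 1.053
  R = 166.32 / 1.053 = 157.9 K

157.9 K


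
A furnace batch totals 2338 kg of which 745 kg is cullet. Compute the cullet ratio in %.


Cullet ratio = (cullet mass / total batch mass) * 100
  Ratio = 745 / 2338 * 100 = 31.86%

31.86%


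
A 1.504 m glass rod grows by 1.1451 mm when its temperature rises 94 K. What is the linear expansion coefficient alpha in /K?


Rearrange dL = alpha * L0 * dT for alpha:
  alpha = dL / (L0 * dT)
  alpha = (1.1451 / 1000) / (1.504 * 94) = 0.0000081 /K = 8.1 x 10^-6 /K

8.1 x 10^-6 /K


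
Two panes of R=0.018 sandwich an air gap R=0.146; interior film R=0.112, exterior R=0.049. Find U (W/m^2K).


Total thermal resistance (series):
  R_total = R_in + R_glass + R_air + R_glass + R_out
  R_total = 0.112 + 0.018 + 0.146 + 0.018 + 0.049 = 0.343 m^2K/W
U-value = 1 / R_total = 1 / 0.343 = 2.915 W/m^2K

2.915 W/m^2K


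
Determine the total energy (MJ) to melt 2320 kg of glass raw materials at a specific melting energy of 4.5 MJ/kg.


Total energy = mass * specific energy
  E = 2320 * 4.5 = 10440 MJ

10440 MJ


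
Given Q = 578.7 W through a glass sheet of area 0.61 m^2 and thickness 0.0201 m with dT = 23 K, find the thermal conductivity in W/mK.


Fourier's law rearranged: k = Q * t / (A * dT)
  Numerator = 578.7 * 0.0201 = 11.63187
  Denominator = 0.61 * 23 = 14.03
  k = 11.63187 / 14.03 = 0.829 W/mK

0.829 W/mK


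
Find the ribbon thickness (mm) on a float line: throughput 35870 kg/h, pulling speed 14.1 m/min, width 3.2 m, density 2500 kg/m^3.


Ribbon cross-section from mass balance:
  Volume rate = throughput / density = 35870 / 2500 = 14.348 m^3/h
  thickness = volume rate / (speed * 60 * width), i.e.
  thickness = throughput / (60 * speed * width * density) * 1000
  thickness = 35870 / (60 * 14.1 * 3.2 * 2500) * 1000 = 5.3 mm

5.3 mm


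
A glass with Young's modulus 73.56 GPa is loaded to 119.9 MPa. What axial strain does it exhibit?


Rearrange E = sigma / epsilon:
  epsilon = sigma / E
  E (MPa) = 73.56 * 1000 = 73560
  epsilon = 119.9 / 73560 = 0.00163

0.00163


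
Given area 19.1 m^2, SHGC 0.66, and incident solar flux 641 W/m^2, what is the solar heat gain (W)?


Solar heat gain: Q = Area * SHGC * Irradiance
  Q = 19.1 * 0.66 * 641 = 8080.4 W

8080.4 W


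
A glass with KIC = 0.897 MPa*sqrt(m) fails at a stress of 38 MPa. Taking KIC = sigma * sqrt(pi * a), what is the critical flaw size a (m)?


Rearrange KIC = sigma * sqrt(pi * a):
  sqrt(pi * a) = KIC / sigma
  sqrt(pi * a) = 0.897 / 38 = 0.023605
  a = (KIC / sigma)^2 / pi
  a = 0.023605^2 / pi = 0.0001774 m

0.0001774 m


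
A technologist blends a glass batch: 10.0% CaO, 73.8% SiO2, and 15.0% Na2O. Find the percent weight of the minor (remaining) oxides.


Sum the three major oxides:
  SiO2 + Na2O + CaO = 73.8 + 15.0 + 10.0 = 98.8%
Subtract from 100%:
  Others = 100 - 98.8 = 1.2%

1.2%


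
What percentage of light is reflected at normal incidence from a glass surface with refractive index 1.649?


Fresnel reflectance at normal incidence:
  R = ((n - 1)/(n + 1))^2
  (n - 1)/(n + 1) = (1.649 - 1)/(1.649 + 1) = 0.244998
  R = 0.244998^2 = 0.060024
  R(%) = 0.060024 * 100 = 6.002%

6.002%


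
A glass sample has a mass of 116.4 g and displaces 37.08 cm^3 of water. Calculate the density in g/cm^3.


Use the definition of density:
  rho = mass / volume
  rho = 116.4 / 37.08 = 3.139 g/cm^3

3.139 g/cm^3


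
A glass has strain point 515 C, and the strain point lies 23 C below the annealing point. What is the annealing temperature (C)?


T_anneal = T_strain + gap:
  T_anneal = 515 + 23 = 538 C

538 C


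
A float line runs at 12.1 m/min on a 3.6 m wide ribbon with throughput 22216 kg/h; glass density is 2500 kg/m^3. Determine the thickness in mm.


Ribbon cross-section from mass balance:
  Volume rate = throughput / density = 22216 / 2500 = 8.8864 m^3/h
  thickness = volume rate / (speed * 60 * width), i.e.
  thickness = throughput / (60 * speed * width * density) * 1000
  thickness = 22216 / (60 * 12.1 * 3.6 * 2500) * 1000 = 3.4 mm

3.4 mm


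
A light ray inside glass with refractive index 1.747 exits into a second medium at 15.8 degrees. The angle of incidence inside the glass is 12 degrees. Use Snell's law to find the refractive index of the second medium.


Apply Snell's law: n1 * sin(theta1) = n2 * sin(theta2)
  n2 = n1 * sin(theta1) / sin(theta2)
  sin(12) = 0.207912
  sin(15.8) = 0.27228
  n2 = 1.747 * 0.207912 / 0.27228 = 1.334

1.334


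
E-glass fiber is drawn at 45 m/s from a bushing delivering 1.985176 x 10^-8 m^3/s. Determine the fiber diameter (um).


Cross-sectional area from continuity:
  A = Q / v = 1.985176 x 10^-8 / 45 = 4.411502 x 10^-10 m^2
Diameter from circular cross-section:
  d = sqrt(4A / pi) * 10^6 (m -> um)
  d = sqrt(4 * 4.411502 x 10^-10 / pi) * 10^6 = 23.7 um

23.7 um


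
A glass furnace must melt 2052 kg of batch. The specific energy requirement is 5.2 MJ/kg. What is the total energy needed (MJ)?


Total energy = mass * specific energy
  E = 2052 * 5.2 = 10670.4 MJ

10670.4 MJ


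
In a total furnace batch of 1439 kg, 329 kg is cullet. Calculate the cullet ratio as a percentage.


Cullet ratio = (cullet mass / total batch mass) * 100
  Ratio = 329 / 1439 * 100 = 22.86%

22.86%


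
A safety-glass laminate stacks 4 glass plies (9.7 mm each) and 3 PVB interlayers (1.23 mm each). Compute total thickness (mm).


Total thickness = glass contribution + PVB contribution
  Glass: 4 * 9.7 = 38.8 mm
  PVB: 3 * 1.23 = 3.69 mm
  Total = 38.8 + 3.69 = 42.49 mm

42.49 mm


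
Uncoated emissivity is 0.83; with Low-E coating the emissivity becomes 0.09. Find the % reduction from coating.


Percentage reduction = (1 - coated/uncoated) * 100
  Ratio = 0.09 / 0.83 = 0.1084
  Reduction = (1 - 0.1084) * 100 = 89.2%

89.2%


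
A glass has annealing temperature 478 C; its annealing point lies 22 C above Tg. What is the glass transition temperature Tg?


Rearrange T_anneal = Tg + offset for Tg:
  Tg = T_anneal - offset = 478 - 22 = 456 C

456 C


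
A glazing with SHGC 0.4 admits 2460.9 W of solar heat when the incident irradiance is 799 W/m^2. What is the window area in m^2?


Rearrange Q = Area * SHGC * Irradiance:
  Area = Q / (SHGC * Irradiance)
  Area = 2460.9 / (0.4 * 799) = 7.7 m^2

7.7 m^2


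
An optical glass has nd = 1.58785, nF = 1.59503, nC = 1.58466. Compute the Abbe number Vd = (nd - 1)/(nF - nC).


Abbe number formula: Vd = (nd - 1) / (nF - nC)
  nd - 1 = 1.58785 - 1 = 0.58785
  nF - nC = 1.59503 - 1.58466 = 0.01037
  Vd = 0.58785 / 0.01037 = 56.69

56.69


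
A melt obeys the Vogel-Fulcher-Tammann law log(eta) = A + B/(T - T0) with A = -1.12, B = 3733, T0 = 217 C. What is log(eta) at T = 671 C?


VFT equation: log(eta) = A + B / (T - T0)
  T - T0 = 671 - 217 = 454
  B / (T - T0) = 3733 / 454 = 8.222
  log(eta) = -1.12 + 8.222 = 7.102

7.102


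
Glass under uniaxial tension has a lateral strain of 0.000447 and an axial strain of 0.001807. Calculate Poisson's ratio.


Poisson's ratio: nu = lateral strain / axial strain
  nu = 0.000447 / 0.001807 = 0.2474

0.2474


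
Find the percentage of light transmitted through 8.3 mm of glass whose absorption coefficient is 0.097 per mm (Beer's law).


Beer-Lambert law: T = exp(-alpha * thickness)
  exponent = -0.097 * 8.3 = -0.8051
  T = exp(-0.8051) = 0.447
  Percentage = 0.447 * 100 = 44.7%

44.7%


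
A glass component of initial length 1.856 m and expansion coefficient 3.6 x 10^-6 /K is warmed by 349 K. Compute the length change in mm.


Thermal expansion formula: dL = alpha * L0 * dT
  dL = (3.6 x 10^-6) * 1.856 * 349 = 0.00233188 m
Convert to mm: 0.00233188 * 1000 = 2.3319 mm

2.3319 mm


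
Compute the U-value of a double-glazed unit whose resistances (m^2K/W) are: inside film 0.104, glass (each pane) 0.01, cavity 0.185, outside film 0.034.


Total thermal resistance (series):
  R_total = R_in + R_glass + R_air + R_glass + R_out
  R_total = 0.104 + 0.01 + 0.185 + 0.01 + 0.034 = 0.343 m^2K/W
U-value = 1 / R_total = 1 / 0.343 = 2.915 W/m^2K

2.915 W/m^2K


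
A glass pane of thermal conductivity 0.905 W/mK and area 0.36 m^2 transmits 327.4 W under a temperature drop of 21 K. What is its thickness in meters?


Fourier's law: t = k * A * dT / Q
  t = 0.905 * 0.36 * 21 / 327.4
  t = 6.8418 / 327.4 = 0.0209 m

0.0209 m


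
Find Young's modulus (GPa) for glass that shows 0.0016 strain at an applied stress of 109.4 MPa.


Young's modulus: E = stress / strain
  E = 109.4 MPa / 0.0016 = 68375 MPa
Convert to GPa: 68375 / 1000 = 68.38 GPa

68.38 GPa


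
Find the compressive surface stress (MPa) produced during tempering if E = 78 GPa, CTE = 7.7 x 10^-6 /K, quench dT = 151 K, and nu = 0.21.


Tempering stress: sigma = E * alpha * dT / (1 - nu)
  E (MPa) = 78 * 1000 = 78000
  Numerator = 78000 * (7.7 x 10^-6) * 151 = 90.6906
  Denominator = 1 - 0.21 = 0.79
  sigma = 90.6906 / 0.79 = 114.8 MPa

114.8 MPa


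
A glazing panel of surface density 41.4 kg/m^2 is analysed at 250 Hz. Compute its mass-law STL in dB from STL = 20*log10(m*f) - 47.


Mass law: STL = 20 * log10(m * f) - 47
  m * f = 41.4 * 250 = 10350
  log10(10350) = 4.01494
  STL = 20 * 4.01494 - 47 = 80.2988 - 47 = 33.3 dB

33.3 dB


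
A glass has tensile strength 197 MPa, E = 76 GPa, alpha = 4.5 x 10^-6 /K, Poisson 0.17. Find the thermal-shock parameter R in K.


Thermal shock resistance: R = sigma * (1 - nu) / (E * alpha)
  Numerator = 197 * (1 - 0.17) = 163.51
  Denominator = 76 * 1000 * (4.5 x 10^-6) = 0.342
  R = 163.51 / 0.342 = 478.1 K

478.1 K


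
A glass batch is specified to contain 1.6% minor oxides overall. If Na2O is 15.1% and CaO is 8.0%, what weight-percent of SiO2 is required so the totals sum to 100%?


Known pieces sum to 100%:
  SiO2 = 100 - (others + Na2O + CaO)
  SiO2 = 100 - (1.6 + 15.1 + 8.0) = 75.3%

75.3%


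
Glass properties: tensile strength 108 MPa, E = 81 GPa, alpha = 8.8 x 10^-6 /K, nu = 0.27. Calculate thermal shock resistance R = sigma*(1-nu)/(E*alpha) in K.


Thermal shock resistance: R = sigma * (1 - nu) / (E * alpha)
  Numerator = 108 * (1 - 0.27) = 78.84
  Denominator = 81 * 1000 * (8.8 x 10^-6) = 0.7128
  R = 78.84 / 0.7128 = 110.6 K

110.6 K


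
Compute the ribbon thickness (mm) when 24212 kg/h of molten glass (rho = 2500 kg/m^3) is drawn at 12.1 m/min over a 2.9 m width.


Ribbon cross-section from mass balance:
  Volume rate = throughput / density = 24212 / 2500 = 9.6848 m^3/h
  thickness = volume rate / (speed * 60 * width), i.e.
  thickness = throughput / (60 * speed * width * density) * 1000
  thickness = 24212 / (60 * 12.1 * 2.9 * 2500) * 1000 = 4.6 mm

4.6 mm


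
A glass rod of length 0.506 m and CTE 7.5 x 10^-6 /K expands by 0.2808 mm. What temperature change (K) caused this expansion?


Rearrange dL = alpha * L0 * dT for dT:
  dT = dL / (alpha * L0)
  dL (m) = 0.2808 / 1000 = 0.0002808
  dT = 0.0002808 / ((7.5 x 10^-6) * 0.506) = 74.0 K

74.0 K


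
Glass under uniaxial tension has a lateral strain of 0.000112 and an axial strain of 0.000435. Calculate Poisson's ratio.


Poisson's ratio: nu = lateral strain / axial strain
  nu = 0.000112 / 0.000435 = 0.2575

0.2575


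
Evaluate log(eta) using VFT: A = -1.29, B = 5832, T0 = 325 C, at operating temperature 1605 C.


VFT equation: log(eta) = A + B / (T - T0)
  T - T0 = 1605 - 325 = 1280
  B / (T - T0) = 5832 / 1280 = 4.556
  log(eta) = -1.29 + 4.556 = 3.266

3.266


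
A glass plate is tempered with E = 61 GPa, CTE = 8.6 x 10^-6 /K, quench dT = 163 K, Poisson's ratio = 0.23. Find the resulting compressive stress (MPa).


Tempering stress: sigma = E * alpha * dT / (1 - nu)
  E (MPa) = 61 * 1000 = 61000
  Numerator = 61000 * (8.6 x 10^-6) * 163 = 85.5098
  Denominator = 1 - 0.23 = 0.77
  sigma = 85.5098 / 0.77 = 111.1 MPa

111.1 MPa


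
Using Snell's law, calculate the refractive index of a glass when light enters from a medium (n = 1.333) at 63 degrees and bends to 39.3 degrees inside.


Apply Snell's law: n1 * sin(theta1) = n2 * sin(theta2)
  n2 = n1 * sin(theta1) / sin(theta2)
  sin(63) = 0.891007
  sin(39.3) = 0.633381
  n2 = 1.333 * 0.891007 / 0.633381 = 1.8752

1.8752


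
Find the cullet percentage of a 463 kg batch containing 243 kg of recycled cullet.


Cullet ratio = (cullet mass / total batch mass) * 100
  Ratio = 243 / 463 * 100 = 52.48%

52.48%


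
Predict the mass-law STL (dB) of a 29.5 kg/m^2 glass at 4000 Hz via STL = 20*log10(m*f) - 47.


Mass law: STL = 20 * log10(m * f) - 47
  m * f = 29.5 * 4000 = 118000
  log10(118000) = 5.07188
  STL = 20 * 5.07188 - 47 = 101.4376 - 47 = 54.4 dB

54.4 dB


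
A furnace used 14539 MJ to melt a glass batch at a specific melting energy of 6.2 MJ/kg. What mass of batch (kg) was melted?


Rearrange E = m * s for m:
  m = E / s
  m = 14539 / 6.2 = 2345.0 kg

2345.0 kg


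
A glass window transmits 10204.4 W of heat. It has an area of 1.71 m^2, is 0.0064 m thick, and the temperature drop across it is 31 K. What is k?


Fourier's law rearranged: k = Q * t / (A * dT)
  Numerator = 10204.4 * 0.0064 = 65.30816
  Denominator = 1.71 * 31 = 53.01
  k = 65.30816 / 53.01 = 1.232 W/mK

1.232 W/mK


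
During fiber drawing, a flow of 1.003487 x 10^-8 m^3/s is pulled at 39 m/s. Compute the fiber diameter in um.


Cross-sectional area from continuity:
  A = Q / v = 1.003487 x 10^-8 / 39 = 2.573044 x 10^-10 m^2
Diameter from circular cross-section:
  d = sqrt(4A / pi) * 10^6 (m -> um)
  d = sqrt(4 * 2.573044 x 10^-10 / pi) * 10^6 = 18.1 um

18.1 um


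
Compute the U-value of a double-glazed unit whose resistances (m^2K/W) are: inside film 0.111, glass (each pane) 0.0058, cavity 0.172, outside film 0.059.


Total thermal resistance (series):
  R_total = R_in + R_glass + R_air + R_glass + R_out
  R_total = 0.111 + 0.0058 + 0.172 + 0.0058 + 0.059 = 0.3536 m^2K/W
U-value = 1 / R_total = 1 / 0.3536 = 2.828 W/m^2K

2.828 W/m^2K


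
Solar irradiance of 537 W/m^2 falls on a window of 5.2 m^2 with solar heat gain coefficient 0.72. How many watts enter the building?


Solar heat gain: Q = Area * SHGC * Irradiance
  Q = 5.2 * 0.72 * 537 = 2010.5 W

2010.5 W


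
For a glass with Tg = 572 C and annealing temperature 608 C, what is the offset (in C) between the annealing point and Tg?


Offset = T_anneal - Tg:
  offset = 608 - 572 = 36 C

36 C


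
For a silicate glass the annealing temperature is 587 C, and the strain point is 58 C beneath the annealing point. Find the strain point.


Strain point = annealing point - difference:
  T_strain = 587 - 58 = 529 C

529 C


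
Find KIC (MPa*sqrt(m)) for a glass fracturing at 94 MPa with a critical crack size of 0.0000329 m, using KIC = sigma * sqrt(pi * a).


Fracture toughness: KIC = sigma * sqrt(pi * a)
  pi * a = pi * 0.0000329 = 0.000103358
  sqrt(pi * a) = 0.010167
  KIC = 94 * 0.010167 = 0.956 MPa*sqrt(m)

0.956 MPa*sqrt(m)


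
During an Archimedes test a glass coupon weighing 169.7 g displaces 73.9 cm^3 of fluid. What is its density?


Use the definition of density:
  rho = mass / volume
  rho = 169.7 / 73.9 = 2.296 g/cm^3

2.296 g/cm^3


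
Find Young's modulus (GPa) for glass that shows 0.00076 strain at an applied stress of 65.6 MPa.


Young's modulus: E = stress / strain
  E = 65.6 MPa / 0.00076 = 86315.79 MPa
Convert to GPa: 86315.79 / 1000 = 86.32 GPa

86.32 GPa


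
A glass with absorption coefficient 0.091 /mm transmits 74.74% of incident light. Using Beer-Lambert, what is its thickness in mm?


Rearrange T = exp(-alpha * thickness):
  thickness = -ln(T) / alpha
  T = 74.74/100 = 0.7474
  ln(T) = -0.29115
  -ln(T) = 0.29115
  thickness = 0.29115 / 0.091 = 3.2 mm

3.2 mm


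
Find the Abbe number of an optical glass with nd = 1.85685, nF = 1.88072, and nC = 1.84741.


Abbe number formula: Vd = (nd - 1) / (nF - nC)
  nd - 1 = 1.85685 - 1 = 0.85685
  nF - nC = 1.88072 - 1.84741 = 0.03331
  Vd = 0.85685 / 0.03331 = 25.72

25.72


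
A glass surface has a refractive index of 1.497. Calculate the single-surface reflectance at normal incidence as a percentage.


Fresnel reflectance at normal incidence:
  R = ((n - 1)/(n + 1))^2
  (n - 1)/(n + 1) = (1.497 - 1)/(1.497 + 1) = 0.199039
  R = 0.199039^2 = 0.0396165
  R(%) = 0.0396165 * 100 = 3.962%

3.962%


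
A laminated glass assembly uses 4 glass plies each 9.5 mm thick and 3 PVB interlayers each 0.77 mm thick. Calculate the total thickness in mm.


Total thickness = glass contribution + PVB contribution
  Glass: 4 * 9.5 = 38.0 mm
  PVB: 3 * 0.77 = 2.31 mm
  Total = 38.0 + 2.31 = 40.31 mm

40.31 mm
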